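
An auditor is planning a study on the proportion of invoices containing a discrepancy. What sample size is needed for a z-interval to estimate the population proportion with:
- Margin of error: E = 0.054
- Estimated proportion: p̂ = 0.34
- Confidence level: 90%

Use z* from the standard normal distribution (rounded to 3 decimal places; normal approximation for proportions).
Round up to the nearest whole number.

Using z* for proportion z-interval (normal approximation).

For 90% confidence, z* = 1.645 (from standard normal table)

Sample size formula for proportion z-interval: n = z*²p̂(1-p̂)/E²

n = 1.645² × 0.34 × 0.66 / 0.054²
  = 2.706025 × 0.2244 / 0.002916
  = 208.2414

Round up to the nearest whole number: n = 209

209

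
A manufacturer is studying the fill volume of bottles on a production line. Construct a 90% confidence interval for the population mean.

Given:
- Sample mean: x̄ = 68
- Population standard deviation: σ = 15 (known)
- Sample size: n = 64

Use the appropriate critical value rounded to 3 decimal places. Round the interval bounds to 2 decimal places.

The population standard deviation σ is known, so use a z-interval (standard normal critical value).

For 90% confidence, z* = 1.645 (from standard normal table)

Standard error: SE = σ/√n = 15/√64 = 1.875000

Margin of error: E = z* × SE = 1.645 × 1.875000 = 3.0844

Z-interval: x̄ ± E = 68 ± 3.0844 = (64.9156, 71.0844)

Rounded to 2 decimal places:

(64.92, 71.08)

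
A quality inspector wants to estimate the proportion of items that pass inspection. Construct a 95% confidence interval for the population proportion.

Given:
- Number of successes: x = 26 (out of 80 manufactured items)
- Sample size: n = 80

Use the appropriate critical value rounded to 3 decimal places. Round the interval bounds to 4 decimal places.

Sample proportion: p̂ = 26/80 = 0.325000

Check conditions for normal approximation:
  np̂ = 26 ≥ 10 ✓
  n(1-p̂) = 54 ≥ 10 ✓

The sample is large enough, so use a z-interval (normal approximation) for the proportion.

For 95% confidence, z* = 1.96 (from standard normal table)

Standard error: SE = √(p̂(1-p̂)/n) = √(0.325000×0.675000/80) = 0.05236590

Margin of error: E = z* × SE = 1.96 × 0.05236590 = 0.102637

Z-interval: p̂ ± E = 0.325000 ± 0.102637 = (0.222363, 0.427637)

Rounded to 4 decimal places:

(0.2224, 0.4276)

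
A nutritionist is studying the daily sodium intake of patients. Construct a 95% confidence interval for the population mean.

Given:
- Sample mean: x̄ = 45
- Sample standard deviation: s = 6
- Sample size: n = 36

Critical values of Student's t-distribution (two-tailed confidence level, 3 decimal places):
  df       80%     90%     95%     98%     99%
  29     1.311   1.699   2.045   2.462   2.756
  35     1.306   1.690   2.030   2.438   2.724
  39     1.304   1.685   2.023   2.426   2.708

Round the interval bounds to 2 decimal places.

The population standard deviation σ is unknown (only the sample standard deviation s is given), so use a t-interval with df = n - 1 = 36 - 1 = 35.

For 95% confidence with df = 35, t* = 2.030 (from t-table)

Standard error: SE = s/√n = 6/√36 = 1.000000

Margin of error: E = t* × SE = 2.030 × 1.000000 = 2.0300

T-interval: x̄ ± E = 45 ± 2.0300 = (42.9700, 47.0300)

Rounded to 2 decimal places:

(42.97, 47.03)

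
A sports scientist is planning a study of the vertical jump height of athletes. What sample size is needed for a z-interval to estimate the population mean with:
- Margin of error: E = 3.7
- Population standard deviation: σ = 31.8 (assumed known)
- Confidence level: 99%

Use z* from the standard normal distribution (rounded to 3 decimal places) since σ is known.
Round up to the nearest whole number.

Using z* since population σ is known (z-interval formula).

For 99% confidence, z* = 2.576 (from standard normal table)

Sample size formula for z-interval: n = (z*σ/E)²

n = (2.576 × 31.8 / 3.7)²
  = (22.139676)²
  = 490.1652

Round up to the nearest whole number: n = 491

491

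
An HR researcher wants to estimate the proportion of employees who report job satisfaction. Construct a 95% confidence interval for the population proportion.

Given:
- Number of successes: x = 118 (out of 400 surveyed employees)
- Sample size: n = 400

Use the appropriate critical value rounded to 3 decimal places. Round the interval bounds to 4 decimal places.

Sample proportion: p̂ = 118/400 = 0.295000

Check conditions for normal approximation:
  np̂ = 118 ≥ 10 ✓
  n(1-p̂) = 282 ≥ 10 ✓

The sample is large enough, so use a z-interval (normal approximation) for the proportion.

For 95% confidence, z* = 1.96 (from standard normal table)

Standard error: SE = √(p̂(1-p̂)/n) = √(0.295000×0.705000/400) = 0.02280214

Margin of error: E = z* × SE = 1.96 × 0.02280214 = 0.044692

Z-interval: p̂ ± E = 0.295000 ± 0.044692 = (0.250308, 0.339692)

Rounded to 4 decimal places:

(0.2503, 0.3397)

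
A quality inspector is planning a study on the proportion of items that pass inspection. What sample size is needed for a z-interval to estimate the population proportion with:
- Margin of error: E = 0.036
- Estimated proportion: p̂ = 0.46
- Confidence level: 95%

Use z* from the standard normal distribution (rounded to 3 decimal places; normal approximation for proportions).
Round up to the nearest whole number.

Using z* for proportion z-interval (normal approximation).

For 95% confidence, z* = 1.96 (from standard normal table)

Sample size formula for proportion z-interval: n = z*²p̂(1-p̂)/E²

n = 1.96² × 0.46 × 0.54 / 0.036²
  = 3.8416 × 0.2484 / 0.001296
  = 736.3067

Round up to the nearest whole number: n = 737

737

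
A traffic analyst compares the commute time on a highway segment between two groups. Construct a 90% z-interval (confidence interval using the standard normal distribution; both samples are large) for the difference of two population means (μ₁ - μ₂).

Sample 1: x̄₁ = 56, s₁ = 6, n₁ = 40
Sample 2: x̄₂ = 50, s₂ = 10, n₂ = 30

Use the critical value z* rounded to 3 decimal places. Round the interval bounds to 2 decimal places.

Both samples are large (n₁ = 40 ≥ 30, n₂ = 30 ≥ 30), so a z-interval for the difference of means applies.

Point estimate: x̄₁ - x̄₂ = 56 - 50 = 6

Standard error: SE = √(s₁²/n₁ + s₂²/n₂)
= √(6²/40 + 10²/30)
= √(0.900000 + 3.333333)
= 2.057507

For 90% confidence, z* = 1.645 (from standard normal table)
Margin of error: E = z* × SE = 1.645 × 2.057507 = 3.3846

Z-interval: (x̄₁ - x̄₂) ± E = 6 ± 3.3846 = (2.6154, 9.3846)

Rounded to 2 decimal places:

(2.62, 9.38)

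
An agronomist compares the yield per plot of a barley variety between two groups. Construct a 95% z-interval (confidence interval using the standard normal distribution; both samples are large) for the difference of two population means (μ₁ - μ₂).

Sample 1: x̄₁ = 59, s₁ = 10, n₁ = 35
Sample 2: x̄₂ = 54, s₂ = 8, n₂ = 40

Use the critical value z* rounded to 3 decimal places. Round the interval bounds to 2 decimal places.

Both samples are large (n₁ = 35 ≥ 30, n₂ = 40 ≥ 30), so a z-interval for the difference of means applies.

Point estimate: x̄₁ - x̄₂ = 59 - 54 = 5

Standard error: SE = √(s₁²/n₁ + s₂²/n₂)
= √(10²/35 + 8²/40)
= √(2.857143 + 1.600000)
= 2.111195

For 95% confidence, z* = 1.96 (from standard normal table)
Margin of error: E = z* × SE = 1.96 × 2.111195 = 4.1379

Z-interval: (x̄₁ - x̄₂) ± E = 5 ± 4.1379 = (0.8621, 9.1379)

Rounded to 2 decimal places:

(0.86, 9.14)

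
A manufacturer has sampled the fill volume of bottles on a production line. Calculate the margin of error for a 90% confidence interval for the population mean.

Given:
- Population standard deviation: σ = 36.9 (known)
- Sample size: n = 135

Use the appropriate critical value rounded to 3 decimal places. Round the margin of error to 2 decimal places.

The population standard deviation σ is known, so use the z-interval margin of error formula.

For 90% confidence, z* = 1.645 (from standard normal table)

Margin of error formula for z-interval: E = z* × σ/√n

E = 1.645 × 36.9/√135
  = 1.645 × 3.175846
  = 5.2243

Rounded to 2 decimal places:

5.22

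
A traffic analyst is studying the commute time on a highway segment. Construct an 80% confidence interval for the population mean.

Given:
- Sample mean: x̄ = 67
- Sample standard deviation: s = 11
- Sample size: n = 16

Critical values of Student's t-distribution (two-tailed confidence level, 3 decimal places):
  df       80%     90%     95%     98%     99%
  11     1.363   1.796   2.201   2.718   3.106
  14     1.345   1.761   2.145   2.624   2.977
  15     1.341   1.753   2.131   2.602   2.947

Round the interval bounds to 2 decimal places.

The population standard deviation σ is unknown (only the sample standard deviation s is given), so use a t-interval with df = n - 1 = 16 - 1 = 15.

For 80% confidence with df = 15, t* = 1.341 (from t-table)

Standard error: SE = s/√n = 11/√16 = 2.750000

Margin of error: E = t* × SE = 1.341 × 2.750000 = 3.6877

T-interval: x̄ ± E = 67 ± 3.6877 = (63.3122, 70.6877)

Rounded to 2 decimal places:

(63.31, 70.69)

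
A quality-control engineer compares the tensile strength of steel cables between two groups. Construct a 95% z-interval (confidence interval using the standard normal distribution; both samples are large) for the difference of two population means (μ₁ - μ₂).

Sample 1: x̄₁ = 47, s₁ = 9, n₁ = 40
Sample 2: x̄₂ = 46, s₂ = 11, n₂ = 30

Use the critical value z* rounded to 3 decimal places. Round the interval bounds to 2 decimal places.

Both samples are large (n₁ = 40 ≥ 30, n₂ = 30 ≥ 30), so a z-interval for the difference of means applies.

Point estimate: x̄₁ - x̄₂ = 47 - 46 = 1

Standard error: SE = √(s₁²/n₁ + s₂²/n₂)
= √(9²/40 + 11²/30)
= √(2.025000 + 4.033333)
= 2.461368

For 95% confidence, z* = 1.96 (from standard normal table)
Margin of error: E = z* × SE = 1.96 × 2.461368 = 4.8243

Z-interval: (x̄₁ - x̄₂) ± E = 1 ± 4.8243 = (-3.8243, 5.8243)

Rounded to 2 decimal places:

(-3.82, 5.82)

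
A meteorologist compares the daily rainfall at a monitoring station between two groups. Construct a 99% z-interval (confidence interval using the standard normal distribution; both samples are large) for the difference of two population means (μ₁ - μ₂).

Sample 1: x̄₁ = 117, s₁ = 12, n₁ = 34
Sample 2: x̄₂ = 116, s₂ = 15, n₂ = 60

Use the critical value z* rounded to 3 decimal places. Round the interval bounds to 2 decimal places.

Both samples are large (n₁ = 34 ≥ 30, n₂ = 60 ≥ 30), so a z-interval for the difference of means applies.

Point estimate: x̄₁ - x̄₂ = 117 - 116 = 1

Standard error: SE = √(s₁²/n₁ + s₂²/n₂)
= √(12²/34 + 15²/60)
= √(4.235294 + 3.750000)
= 2.825826

For 99% confidence, z* = 2.576 (from standard normal table)
Margin of error: E = z* × SE = 2.576 × 2.825826 = 7.2793

Z-interval: (x̄₁ - x̄₂) ± E = 1 ± 7.2793 = (-6.2793, 8.2793)

Rounded to 2 decimal places:

(-6.28, 8.28)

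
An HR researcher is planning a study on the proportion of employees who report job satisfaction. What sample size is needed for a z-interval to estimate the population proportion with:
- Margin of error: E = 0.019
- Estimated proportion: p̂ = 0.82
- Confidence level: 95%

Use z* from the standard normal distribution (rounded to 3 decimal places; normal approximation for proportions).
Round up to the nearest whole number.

Using z* for proportion z-interval (normal approximation).

For 95% confidence, z* = 1.96 (from standard normal table)

Sample size formula for proportion z-interval: n = z*²p̂(1-p̂)/E²

n = 1.96² × 0.82 × 0.18 / 0.019²
  = 3.8416 × 0.1476 / 0.000361
  = 1570.6930

Round up to the nearest whole number: n = 1571

1571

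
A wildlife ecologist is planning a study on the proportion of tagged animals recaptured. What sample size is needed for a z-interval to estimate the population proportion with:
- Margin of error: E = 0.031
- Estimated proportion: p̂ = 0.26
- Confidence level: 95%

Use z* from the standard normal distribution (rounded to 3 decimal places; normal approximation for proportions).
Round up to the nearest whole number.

Using z* for proportion z-interval (normal approximation).

For 95% confidence, z* = 1.96 (from standard normal table)

Sample size formula for proportion z-interval: n = z*²p̂(1-p̂)/E²

n = 1.96² × 0.26 × 0.74 / 0.031²
  = 3.8416 × 0.1924 / 0.000961
  = 769.1195

Round up to the nearest whole number: n = 770

770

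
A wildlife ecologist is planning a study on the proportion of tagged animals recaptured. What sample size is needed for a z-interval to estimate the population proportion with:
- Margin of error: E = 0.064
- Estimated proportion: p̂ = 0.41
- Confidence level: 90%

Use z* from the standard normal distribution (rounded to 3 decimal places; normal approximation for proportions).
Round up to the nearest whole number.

Using z* for proportion z-interval (normal approximation).

For 90% confidence, z* = 1.645 (from standard normal table)

Sample size formula for proportion z-interval: n = z*²p̂(1-p̂)/E²

n = 1.645² × 0.41 × 0.59 / 0.064²
  = 2.706025 × 0.2419 / 0.004096
  = 159.8114

Round up to the nearest whole number: n = 160

160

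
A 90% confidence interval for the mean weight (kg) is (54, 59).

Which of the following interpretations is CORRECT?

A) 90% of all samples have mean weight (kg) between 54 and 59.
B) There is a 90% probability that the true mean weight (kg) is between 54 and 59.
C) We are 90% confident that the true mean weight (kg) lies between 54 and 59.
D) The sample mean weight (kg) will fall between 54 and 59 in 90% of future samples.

A confidence interval represents our confidence in the procedure, not a probability statement about the parameter.

Key concept: If we repeated this sampling process many times and computed a 90% CI each time, about 90% of those intervals would contain the true population parameter.

For this specific interval (54, 59):
- Midpoint (point estimate): 56.5
- Margin of error: 2.5

The correct interpretation is the one stating confidence that the true parameter lies in the interval — option C.

C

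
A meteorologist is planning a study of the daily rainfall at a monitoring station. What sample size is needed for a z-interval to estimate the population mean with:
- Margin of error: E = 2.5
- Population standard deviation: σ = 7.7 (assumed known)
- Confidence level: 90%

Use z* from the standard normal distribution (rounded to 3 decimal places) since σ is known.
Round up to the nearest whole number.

Using z* since population σ is known (z-interval formula).

For 90% confidence, z* = 1.645 (from standard normal table)

Sample size formula for z-interval: n = (z*σ/E)²

n = (1.645 × 7.7 / 2.5)²
  = (5.066600)²
  = 25.6704

Round up to the nearest whole number: n = 26

26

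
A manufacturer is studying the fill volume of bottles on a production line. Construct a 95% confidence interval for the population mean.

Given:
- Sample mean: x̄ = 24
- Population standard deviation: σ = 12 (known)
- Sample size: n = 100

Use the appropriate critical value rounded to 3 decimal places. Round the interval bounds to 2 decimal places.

The population standard deviation σ is known, so use a z-interval (standard normal critical value).

For 95% confidence, z* = 1.96 (from standard normal table)

Standard error: SE = σ/√n = 12/√100 = 1.200000

Margin of error: E = z* × SE = 1.96 × 1.200000 = 2.3520

Z-interval: x̄ ± E = 24 ± 2.3520 = (21.6480, 26.3520)

Rounded to 2 decimal places:

(21.65, 26.35)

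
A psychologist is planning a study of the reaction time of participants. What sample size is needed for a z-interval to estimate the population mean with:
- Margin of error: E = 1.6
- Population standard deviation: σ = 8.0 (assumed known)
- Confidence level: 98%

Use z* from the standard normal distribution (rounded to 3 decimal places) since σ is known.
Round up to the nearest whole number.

Using z* since population σ is known (z-interval formula).

For 98% confidence, z* = 2.326 (from standard normal table)

Sample size formula for z-interval: n = (z*σ/E)²

n = (2.326 × 8.0 / 1.6)²
  = (11.630000)²
  = 135.2569

Round up to the nearest whole number: n = 136

136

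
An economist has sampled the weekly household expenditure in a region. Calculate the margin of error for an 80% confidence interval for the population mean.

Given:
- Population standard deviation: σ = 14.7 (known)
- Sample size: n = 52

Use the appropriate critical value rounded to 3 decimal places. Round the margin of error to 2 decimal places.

The population standard deviation σ is known, so use the z-interval margin of error formula.

For 80% confidence, z* = 1.282 (from standard normal table)

Margin of error formula for z-interval: E = z* × σ/√n

E = 1.282 × 14.7/√52
  = 1.282 × 2.038523
  = 2.6134

Rounded to 2 decimal places:

2.61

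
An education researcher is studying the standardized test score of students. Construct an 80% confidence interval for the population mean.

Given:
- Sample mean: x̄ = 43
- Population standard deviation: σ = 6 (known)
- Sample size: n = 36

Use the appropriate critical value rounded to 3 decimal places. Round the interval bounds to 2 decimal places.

The population standard deviation σ is known, so use a z-interval (standard normal critical value).

For 80% confidence, z* = 1.282 (from standard normal table)

Standard error: SE = σ/√n = 6/√36 = 1.000000

Margin of error: E = z* × SE = 1.282 × 1.000000 = 1.2820

Z-interval: x̄ ± E = 43 ± 1.2820 = (41.7180, 44.2820)

Rounded to 2 decimal places:

(41.72, 44.28)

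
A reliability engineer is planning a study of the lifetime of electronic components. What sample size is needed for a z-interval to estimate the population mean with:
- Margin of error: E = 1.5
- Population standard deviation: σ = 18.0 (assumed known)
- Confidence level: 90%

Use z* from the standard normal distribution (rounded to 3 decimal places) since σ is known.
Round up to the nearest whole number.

Using z* since population σ is known (z-interval formula).

For 90% confidence, z* = 1.645 (from standard normal table)

Sample size formula for z-interval: n = (z*σ/E)²

n = (1.645 × 18.0 / 1.5)²
  = (19.740000)²
  = 389.6676

Round up to the nearest whole number: n = 390

390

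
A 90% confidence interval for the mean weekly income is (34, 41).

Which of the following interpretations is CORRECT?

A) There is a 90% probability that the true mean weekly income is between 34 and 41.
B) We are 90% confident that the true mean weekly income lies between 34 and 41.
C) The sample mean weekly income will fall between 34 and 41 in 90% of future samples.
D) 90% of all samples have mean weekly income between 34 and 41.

A confidence interval represents our confidence in the procedure, not a probability statement about the parameter.

Key concept: If we repeated this sampling process many times and computed a 90% CI each time, about 90% of those intervals would contain the true population parameter.

For this specific interval (34, 41):
- Midpoint (point estimate): 37.5
- Margin of error: 3.5

The correct interpretation is the one stating confidence that the true parameter lies in the interval — option B.

B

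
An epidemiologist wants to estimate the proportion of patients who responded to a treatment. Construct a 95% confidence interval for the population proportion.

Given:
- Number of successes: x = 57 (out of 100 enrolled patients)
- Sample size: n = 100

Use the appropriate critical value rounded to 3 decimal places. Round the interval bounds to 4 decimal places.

Sample proportion: p̂ = 57/100 = 0.570000

Check conditions for normal approximation:
  np̂ = 57 ≥ 10 ✓
  n(1-p̂) = 43 ≥ 10 ✓

The sample is large enough, so use a z-interval (normal approximation) for the proportion.

For 95% confidence, z* = 1.96 (from standard normal table)

Standard error: SE = √(p̂(1-p̂)/n) = √(0.570000×0.430000/100) = 0.04950758

Margin of error: E = z* × SE = 1.96 × 0.04950758 = 0.097035

Z-interval: p̂ ± E = 0.570000 ± 0.097035 = (0.472965, 0.667035)

Rounded to 4 decimal places:

(0.4730, 0.6670)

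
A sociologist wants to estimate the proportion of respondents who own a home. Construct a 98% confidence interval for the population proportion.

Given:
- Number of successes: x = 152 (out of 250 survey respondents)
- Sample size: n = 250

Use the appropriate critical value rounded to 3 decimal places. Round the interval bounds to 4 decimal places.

Sample proportion: p̂ = 152/250 = 0.608000

Check conditions for normal approximation:
  np̂ = 152 ≥ 10 ✓
  n(1-p̂) = 98 ≥ 10 ✓

The sample is large enough, so use a z-interval (normal approximation) for the proportion.

For 98% confidence, z* = 2.326 (from standard normal table)

Standard error: SE = √(p̂(1-p̂)/n) = √(0.608000×0.392000/250) = 0.03087627

Margin of error: E = z* × SE = 2.326 × 0.03087627 = 0.071818

Z-interval: p̂ ± E = 0.608000 ± 0.071818 = (0.536182, 0.679818)

Rounded to 4 decimal places:

(0.5362, 0.6798)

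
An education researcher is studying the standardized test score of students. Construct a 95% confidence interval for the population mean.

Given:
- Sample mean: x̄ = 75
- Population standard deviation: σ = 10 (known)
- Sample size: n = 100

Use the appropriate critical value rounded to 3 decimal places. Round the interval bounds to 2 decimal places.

The population standard deviation σ is known, so use a z-interval (standard normal critical value).

For 95% confidence, z* = 1.96 (from standard normal table)

Standard error: SE = σ/√n = 10/√100 = 1.000000

Margin of error: E = z* × SE = 1.96 × 1.000000 = 1.9600

Z-interval: x̄ ± E = 75 ± 1.9600 = (73.0400, 76.9600)

Rounded to 2 decimal places:

(73.04, 76.96)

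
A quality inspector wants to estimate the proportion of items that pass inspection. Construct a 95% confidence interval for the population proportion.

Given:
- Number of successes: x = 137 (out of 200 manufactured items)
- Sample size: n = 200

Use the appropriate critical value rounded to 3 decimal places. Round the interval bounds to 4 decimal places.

Sample proportion: p̂ = 137/200 = 0.685000

Check conditions for normal approximation:
  np̂ = 137 ≥ 10 ✓
  n(1-p̂) = 63 ≥ 10 ✓

The sample is large enough, so use a z-interval (normal approximation) for the proportion.

For 95% confidence, z* = 1.96 (from standard normal table)

Standard error: SE = √(p̂(1-p̂)/n) = √(0.685000×0.315000/200) = 0.03284623

Margin of error: E = z* × SE = 1.96 × 0.03284623 = 0.064379

Z-interval: p̂ ± E = 0.685000 ± 0.064379 = (0.620621, 0.749379)

Rounded to 4 decimal places:

(0.6206, 0.7494)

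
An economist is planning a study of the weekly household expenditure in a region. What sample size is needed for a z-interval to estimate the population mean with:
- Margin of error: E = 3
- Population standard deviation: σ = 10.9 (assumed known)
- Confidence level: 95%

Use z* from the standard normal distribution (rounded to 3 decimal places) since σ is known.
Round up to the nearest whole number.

Using z* since population σ is known (z-interval formula).

For 95% confidence, z* = 1.96 (from standard normal table)

Sample size formula for z-interval: n = (z*σ/E)²

n = (1.96 × 10.9 / 3)²
  = (7.121333)²
  = 50.7134

Round up to the nearest whole number: n = 51

51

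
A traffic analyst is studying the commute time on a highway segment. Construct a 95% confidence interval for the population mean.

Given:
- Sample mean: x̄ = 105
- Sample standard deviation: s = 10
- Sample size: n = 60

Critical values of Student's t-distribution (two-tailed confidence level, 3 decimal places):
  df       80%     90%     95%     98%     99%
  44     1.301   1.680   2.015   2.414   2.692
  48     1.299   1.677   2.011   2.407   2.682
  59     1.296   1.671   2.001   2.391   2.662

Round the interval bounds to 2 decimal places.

The population standard deviation σ is unknown (only the sample standard deviation s is given), so use a t-interval with df = n - 1 = 60 - 1 = 59.

For 95% confidence with df = 59, t* = 2.001 (from t-table)

Standard error: SE = s/√n = 10/√60 = 1.290994

Margin of error: E = t* × SE = 2.001 × 1.290994 = 2.5833

T-interval: x̄ ± E = 105 ± 2.5833 = (102.4167, 107.5833)

Rounded to 2 decimal places:

(102.42, 107.58)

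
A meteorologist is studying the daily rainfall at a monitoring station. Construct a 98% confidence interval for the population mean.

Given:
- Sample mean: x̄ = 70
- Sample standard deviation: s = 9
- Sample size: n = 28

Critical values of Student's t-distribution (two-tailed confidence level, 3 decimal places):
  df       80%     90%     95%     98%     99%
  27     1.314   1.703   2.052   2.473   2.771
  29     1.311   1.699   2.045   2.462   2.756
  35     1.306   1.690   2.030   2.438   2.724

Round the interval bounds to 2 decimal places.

The population standard deviation σ is unknown (only the sample standard deviation s is given), so use a t-interval with df = n - 1 = 28 - 1 = 27.

For 98% confidence with df = 27, t* = 2.473 (from t-table)

Standard error: SE = s/√n = 9/√28 = 1.700840

Margin of error: E = t* × SE = 2.473 × 1.700840 = 4.2062

T-interval: x̄ ± E = 70 ± 4.2062 = (65.7938, 74.2062)

Rounded to 2 decimal places:

(65.79, 74.21)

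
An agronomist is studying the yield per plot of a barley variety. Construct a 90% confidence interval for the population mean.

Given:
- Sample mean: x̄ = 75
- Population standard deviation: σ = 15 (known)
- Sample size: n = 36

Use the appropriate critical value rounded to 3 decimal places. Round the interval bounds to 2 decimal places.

The population standard deviation σ is known, so use a z-interval (standard normal critical value).

For 90% confidence, z* = 1.645 (from standard normal table)

Standard error: SE = σ/√n = 15/√36 = 2.500000

Margin of error: E = z* × SE = 1.645 × 2.500000 = 4.1125

Z-interval: x̄ ± E = 75 ± 4.1125 = (70.8875, 79.1125)

Rounded to 2 decimal places:

(70.89, 79.11)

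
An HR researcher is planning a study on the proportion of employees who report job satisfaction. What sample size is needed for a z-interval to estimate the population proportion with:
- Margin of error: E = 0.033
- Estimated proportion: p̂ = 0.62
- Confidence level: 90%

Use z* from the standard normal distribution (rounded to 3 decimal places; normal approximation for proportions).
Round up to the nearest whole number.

Using z* for proportion z-interval (normal approximation).

For 90% confidence, z* = 1.645 (from standard normal table)

Sample size formula for proportion z-interval: n = z*²p̂(1-p̂)/E²

n = 1.645² × 0.62 × 0.38 / 0.033²
  = 2.706025 × 0.2356 / 0.001089
  = 585.4357

Round up to the nearest whole number: n = 586

586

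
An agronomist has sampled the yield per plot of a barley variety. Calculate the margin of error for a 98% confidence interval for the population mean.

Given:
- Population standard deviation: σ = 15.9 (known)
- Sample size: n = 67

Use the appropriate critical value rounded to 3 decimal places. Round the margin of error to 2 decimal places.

The population standard deviation σ is known, so use the z-interval margin of error formula.

For 98% confidence, z* = 2.326 (from standard normal table)

Margin of error formula for z-interval: E = z* × σ/√n

E = 2.326 × 15.9/√67
  = 2.326 × 1.942494
  = 4.5182

Rounded to 2 decimal places:

4.52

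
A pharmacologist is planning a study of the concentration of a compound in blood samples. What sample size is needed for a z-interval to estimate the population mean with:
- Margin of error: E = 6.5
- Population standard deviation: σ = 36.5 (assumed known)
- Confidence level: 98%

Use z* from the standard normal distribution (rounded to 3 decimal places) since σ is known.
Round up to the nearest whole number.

Using z* since population σ is known (z-interval formula).

For 98% confidence, z* = 2.326 (from standard normal table)

Sample size formula for z-interval: n = (z*σ/E)²

n = (2.326 × 36.5 / 6.5)²
  = (13.061385)²
  = 170.5998

Round up to the nearest whole number: n = 171

171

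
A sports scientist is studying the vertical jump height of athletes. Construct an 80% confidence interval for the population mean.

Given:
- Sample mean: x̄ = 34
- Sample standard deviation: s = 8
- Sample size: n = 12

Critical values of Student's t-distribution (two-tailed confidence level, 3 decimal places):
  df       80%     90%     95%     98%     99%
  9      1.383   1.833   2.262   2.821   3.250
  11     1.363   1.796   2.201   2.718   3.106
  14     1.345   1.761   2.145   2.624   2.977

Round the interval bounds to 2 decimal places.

The population standard deviation σ is unknown (only the sample standard deviation s is given), so use a t-interval with df = n - 1 = 12 - 1 = 11.

For 80% confidence with df = 11, t* = 1.363 (from t-table)

Standard error: SE = s/√n = 8/√12 = 2.309401

Margin of error: E = t* × SE = 1.363 × 2.309401 = 3.1477

T-interval: x̄ ± E = 34 ± 3.1477 = (30.8523, 37.1477)

Rounded to 2 decimal places:

(30.85, 37.15)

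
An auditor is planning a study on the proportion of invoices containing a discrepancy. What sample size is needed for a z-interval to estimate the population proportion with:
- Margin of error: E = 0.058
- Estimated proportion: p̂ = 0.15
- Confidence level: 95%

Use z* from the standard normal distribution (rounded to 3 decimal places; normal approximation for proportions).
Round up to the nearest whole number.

Using z* for proportion z-interval (normal approximation).

For 95% confidence, z* = 1.96 (from standard normal table)

Sample size formula for proportion z-interval: n = z*²p̂(1-p̂)/E²

n = 1.96² × 0.15 × 0.85 / 0.058²
  = 3.8416 × 0.1275 / 0.003364
  = 145.6017

Round up to the nearest whole number: n = 146

146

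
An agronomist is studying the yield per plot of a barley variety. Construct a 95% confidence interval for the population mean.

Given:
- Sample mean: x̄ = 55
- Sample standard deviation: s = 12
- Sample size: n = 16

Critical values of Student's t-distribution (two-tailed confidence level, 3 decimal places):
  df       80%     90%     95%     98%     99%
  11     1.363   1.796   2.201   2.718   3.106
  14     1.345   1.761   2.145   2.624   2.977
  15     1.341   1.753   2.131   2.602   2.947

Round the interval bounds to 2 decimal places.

The population standard deviation σ is unknown (only the sample standard deviation s is given), so use a t-interval with df = n - 1 = 16 - 1 = 15.

For 95% confidence with df = 15, t* = 2.131 (from t-table)

Standard error: SE = s/√n = 12/√16 = 3.000000

Margin of error: E = t* × SE = 2.131 × 3.000000 = 6.3930

T-interval: x̄ ± E = 55 ± 6.3930 = (48.6070, 61.3930)

Rounded to 2 decimal places:

(48.61, 61.39)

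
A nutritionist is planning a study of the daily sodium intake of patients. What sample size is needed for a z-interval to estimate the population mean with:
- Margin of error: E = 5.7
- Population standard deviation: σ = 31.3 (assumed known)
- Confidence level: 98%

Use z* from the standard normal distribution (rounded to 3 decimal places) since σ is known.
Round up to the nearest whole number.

Using z* since population σ is known (z-interval formula).

For 98% confidence, z* = 2.326 (from standard normal table)

Sample size formula for z-interval: n = (z*σ/E)²

n = (2.326 × 31.3 / 5.7)²
  = (12.772596)²
  = 163.1392

Round up to the nearest whole number: n = 164

164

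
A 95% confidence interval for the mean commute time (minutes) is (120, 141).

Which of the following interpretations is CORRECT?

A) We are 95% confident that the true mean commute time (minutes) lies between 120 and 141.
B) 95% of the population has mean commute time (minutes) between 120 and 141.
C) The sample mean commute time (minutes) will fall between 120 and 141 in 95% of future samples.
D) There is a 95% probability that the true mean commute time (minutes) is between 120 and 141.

A confidence interval represents our confidence in the procedure, not a probability statement about the parameter.

Key concept: If we repeated this sampling process many times and computed a 95% CI each time, about 95% of those intervals would contain the true population parameter.

For this specific interval (120, 141):
- Midpoint (point estimate): 130.5
- Margin of error: 10.5

The correct interpretation is the one stating confidence that the true parameter lies in the interval — option A.

A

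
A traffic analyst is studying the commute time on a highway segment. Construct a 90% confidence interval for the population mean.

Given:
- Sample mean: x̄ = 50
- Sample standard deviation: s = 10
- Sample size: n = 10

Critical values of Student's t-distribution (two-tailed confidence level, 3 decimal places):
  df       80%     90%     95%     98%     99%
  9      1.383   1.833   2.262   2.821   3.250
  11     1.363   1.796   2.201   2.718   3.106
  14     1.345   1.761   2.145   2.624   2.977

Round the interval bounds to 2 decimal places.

The population standard deviation σ is unknown (only the sample standard deviation s is given), so use a t-interval with df = n - 1 = 10 - 1 = 9.

For 90% confidence with df = 9, t* = 1.833 (from t-table)

Standard error: SE = s/√n = 10/√10 = 3.162278

Margin of error: E = t* × SE = 1.833 × 3.162278 = 5.7965

T-interval: x̄ ± E = 50 ± 5.7965 = (44.2035, 55.7965)

Rounded to 2 decimal places:

(44.20, 55.80)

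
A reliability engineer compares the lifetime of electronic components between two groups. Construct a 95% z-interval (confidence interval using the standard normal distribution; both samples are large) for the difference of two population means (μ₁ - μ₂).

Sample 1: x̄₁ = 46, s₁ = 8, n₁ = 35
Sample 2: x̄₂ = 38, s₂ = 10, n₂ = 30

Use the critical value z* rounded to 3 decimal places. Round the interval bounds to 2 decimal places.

Both samples are large (n₁ = 35 ≥ 30, n₂ = 30 ≥ 30), so a z-interval for the difference of means applies.

Point estimate: x̄₁ - x̄₂ = 46 - 38 = 8

Standard error: SE = √(s₁²/n₁ + s₂²/n₂)
= √(8²/35 + 10²/30)
= √(1.828571 + 3.333333)
= 2.271983

For 95% confidence, z* = 1.96 (from standard normal table)
Margin of error: E = z* × SE = 1.96 × 2.271983 = 4.4531

Z-interval: (x̄₁ - x̄₂) ± E = 8 ± 4.4531 = (3.5469, 12.4531)

Rounded to 2 decimal places:

(3.55, 12.45)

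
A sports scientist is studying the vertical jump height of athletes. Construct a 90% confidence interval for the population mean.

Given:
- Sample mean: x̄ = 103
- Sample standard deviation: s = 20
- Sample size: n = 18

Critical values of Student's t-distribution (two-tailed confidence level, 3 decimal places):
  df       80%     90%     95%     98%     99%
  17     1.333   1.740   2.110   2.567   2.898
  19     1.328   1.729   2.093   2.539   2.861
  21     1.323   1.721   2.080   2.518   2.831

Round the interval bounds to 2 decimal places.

The population standard deviation σ is unknown (only the sample standard deviation s is given), so use a t-interval with df = n - 1 = 18 - 1 = 17.

For 90% confidence with df = 17, t* = 1.740 (from t-table)

Standard error: SE = s/√n = 20/√18 = 4.714045

Margin of error: E = t* × SE = 1.740 × 4.714045 = 8.2024

T-interval: x̄ ± E = 103 ± 8.2024 = (94.7976, 111.2024)

Rounded to 2 decimal places:

(94.80, 111.20)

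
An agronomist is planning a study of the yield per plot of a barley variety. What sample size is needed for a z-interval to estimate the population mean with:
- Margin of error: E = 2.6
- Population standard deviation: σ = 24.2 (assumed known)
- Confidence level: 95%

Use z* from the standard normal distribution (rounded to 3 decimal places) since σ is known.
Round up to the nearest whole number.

Using z* since population σ is known (z-interval formula).

For 95% confidence, z* = 1.96 (from standard normal table)

Sample size formula for z-interval: n = (z*σ/E)²

n = (1.96 × 24.2 / 2.6)²
  = (18.243077)²
  = 332.8099

Round up to the nearest whole number: n = 333

333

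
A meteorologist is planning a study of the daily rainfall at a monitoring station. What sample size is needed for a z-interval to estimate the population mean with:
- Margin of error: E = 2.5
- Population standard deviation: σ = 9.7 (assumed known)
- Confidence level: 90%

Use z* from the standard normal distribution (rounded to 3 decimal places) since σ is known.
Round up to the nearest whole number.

Using z* since population σ is known (z-interval formula).

For 90% confidence, z* = 1.645 (from standard normal table)

Sample size formula for z-interval: n = (z*σ/E)²

n = (1.645 × 9.7 / 2.5)²
  = (6.382600)²
  = 40.7376

Round up to the nearest whole number: n = 41

41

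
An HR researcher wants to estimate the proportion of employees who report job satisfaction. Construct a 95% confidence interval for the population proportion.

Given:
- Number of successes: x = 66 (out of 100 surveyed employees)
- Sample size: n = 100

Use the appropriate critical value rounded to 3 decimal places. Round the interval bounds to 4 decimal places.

Sample proportion: p̂ = 66/100 = 0.660000

Check conditions for normal approximation:
  np̂ = 66 ≥ 10 ✓
  n(1-p̂) = 34 ≥ 10 ✓

The sample is large enough, so use a z-interval (normal approximation) for the proportion.

For 95% confidence, z* = 1.96 (from standard normal table)

Standard error: SE = √(p̂(1-p̂)/n) = √(0.660000×0.340000/100) = 0.04737088

Margin of error: E = z* × SE = 1.96 × 0.04737088 = 0.092847

Z-interval: p̂ ± E = 0.660000 ± 0.092847 = (0.567153, 0.752847)

Rounded to 4 decimal places:

(0.5672, 0.7528)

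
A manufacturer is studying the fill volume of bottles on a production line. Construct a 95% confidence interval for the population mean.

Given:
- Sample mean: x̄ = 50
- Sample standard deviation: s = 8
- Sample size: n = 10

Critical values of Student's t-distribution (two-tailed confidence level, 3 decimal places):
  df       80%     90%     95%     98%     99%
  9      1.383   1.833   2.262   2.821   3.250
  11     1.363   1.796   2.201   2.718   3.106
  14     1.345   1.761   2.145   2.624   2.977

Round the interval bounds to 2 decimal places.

The population standard deviation σ is unknown (only the sample standard deviation s is given), so use a t-interval with df = n - 1 = 10 - 1 = 9.

For 95% confidence with df = 9, t* = 2.262 (from t-table)

Standard error: SE = s/√n = 8/√10 = 2.529822

Margin of error: E = t* × SE = 2.262 × 2.529822 = 5.7225

T-interval: x̄ ± E = 50 ± 5.7225 = (44.2775, 55.7225)

Rounded to 2 decimal places:

(44.28, 55.72)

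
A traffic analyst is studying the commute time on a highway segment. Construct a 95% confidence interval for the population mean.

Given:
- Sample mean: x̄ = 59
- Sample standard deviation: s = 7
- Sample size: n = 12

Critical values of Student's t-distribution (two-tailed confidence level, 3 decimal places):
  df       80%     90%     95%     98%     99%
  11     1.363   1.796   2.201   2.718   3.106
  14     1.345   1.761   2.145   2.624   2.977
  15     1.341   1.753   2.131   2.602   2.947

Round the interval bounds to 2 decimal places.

The population standard deviation σ is unknown (only the sample standard deviation s is given), so use a t-interval with df = n - 1 = 12 - 1 = 11.

For 95% confidence with df = 11, t* = 2.201 (from t-table)

Standard error: SE = s/√n = 7/√12 = 2.020726

Margin of error: E = t* × SE = 2.201 × 2.020726 = 4.4476

T-interval: x̄ ± E = 59 ± 4.4476 = (54.5524, 63.4476)

Rounded to 2 decimal places:

(54.55, 63.45)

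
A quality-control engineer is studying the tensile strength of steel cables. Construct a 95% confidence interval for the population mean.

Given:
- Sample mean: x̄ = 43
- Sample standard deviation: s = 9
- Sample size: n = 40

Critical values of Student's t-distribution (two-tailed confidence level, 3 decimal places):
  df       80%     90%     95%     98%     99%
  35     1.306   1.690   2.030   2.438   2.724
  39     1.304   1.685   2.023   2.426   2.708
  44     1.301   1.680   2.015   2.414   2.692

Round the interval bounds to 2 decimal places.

The population standard deviation σ is unknown (only the sample standard deviation s is given), so use a t-interval with df = n - 1 = 40 - 1 = 39.

For 95% confidence with df = 39, t* = 2.023 (from t-table)

Standard error: SE = s/√n = 9/√40 = 1.423025

Margin of error: E = t* × SE = 2.023 × 1.423025 = 2.8788

T-interval: x̄ ± E = 43 ± 2.8788 = (40.1212, 45.8788)

Rounded to 2 decimal places:

(40.12, 45.88)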